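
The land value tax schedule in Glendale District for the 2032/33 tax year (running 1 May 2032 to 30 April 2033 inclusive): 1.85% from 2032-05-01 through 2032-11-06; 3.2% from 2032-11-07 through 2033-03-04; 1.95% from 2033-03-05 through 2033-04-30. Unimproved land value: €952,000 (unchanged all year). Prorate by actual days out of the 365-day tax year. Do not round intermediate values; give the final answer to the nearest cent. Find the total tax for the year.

€21,915.56

2032-05-01 to 2032-11-06: 190 days at 1.85% → €952,000 × 1.85% × 190/365 = €9,167.8904
2032-11-07 to 2033-03-04: 118 days at 3.2% → €952,000 × 3.2% × 118/365 = €9,848.6356
2033-03-05 to 2033-04-30: 57 days at 1.95% → €952,000 × 1.95% × 57/365 = €2,899.0356
Total = €21,915.5616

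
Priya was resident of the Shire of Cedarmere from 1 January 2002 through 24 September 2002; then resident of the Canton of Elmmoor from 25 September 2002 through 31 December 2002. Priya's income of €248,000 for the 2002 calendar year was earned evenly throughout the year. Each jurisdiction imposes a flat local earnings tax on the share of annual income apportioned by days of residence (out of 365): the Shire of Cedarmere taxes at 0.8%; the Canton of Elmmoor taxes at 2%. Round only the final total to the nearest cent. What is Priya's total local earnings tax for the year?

The Shire of Cedarmere, 1 January – 24 September 2002: 267 days → €248,000 × 0.8% × 267/365 = €1,451.3096
The Canton of Elmmoor, 25 September – 31 December 2002: 98 days → €248,000 × 2% × 98/365 = €1,331.7260
Total = €2,783.0356

€2,783.04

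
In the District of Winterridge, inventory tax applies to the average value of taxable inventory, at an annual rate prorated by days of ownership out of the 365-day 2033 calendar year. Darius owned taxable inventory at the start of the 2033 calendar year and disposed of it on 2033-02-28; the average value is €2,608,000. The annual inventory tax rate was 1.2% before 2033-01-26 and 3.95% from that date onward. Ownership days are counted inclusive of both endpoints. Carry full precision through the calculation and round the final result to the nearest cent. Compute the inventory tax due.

2033-01-01 to 2033-01-25: 25 days at 1.2% → €2,608,000 × 1.2% × 25/365 = €2,143.5616
2033-01-26 to 2033-02-28: 34 days at 3.95% → €2,608,000 × 3.95% × 34/365 = €9,596.0110
Total = €11,739.5726

€11,739.57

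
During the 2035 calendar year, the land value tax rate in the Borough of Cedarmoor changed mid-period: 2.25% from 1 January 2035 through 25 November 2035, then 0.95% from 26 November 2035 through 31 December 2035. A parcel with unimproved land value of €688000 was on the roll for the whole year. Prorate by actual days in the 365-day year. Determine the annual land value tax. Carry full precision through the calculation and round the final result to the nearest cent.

1 January – 25 November 2035: 329 days at 2.25% → €688000 × 2.25% × 329/365 = €13953.2055
26 November – 31 December 2035: 36 days at 0.95% → €688000 × 0.95% × 36/365 = €644.6466
Total = €14597.8521

€14597.85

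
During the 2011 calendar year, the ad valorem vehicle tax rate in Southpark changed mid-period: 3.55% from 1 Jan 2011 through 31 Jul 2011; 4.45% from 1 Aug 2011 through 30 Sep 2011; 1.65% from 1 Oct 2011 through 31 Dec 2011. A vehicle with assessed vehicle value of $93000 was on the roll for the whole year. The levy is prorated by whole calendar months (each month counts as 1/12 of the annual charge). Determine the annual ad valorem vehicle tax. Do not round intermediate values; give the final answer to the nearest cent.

$2999.25

1 Jan – 31 Jul 2011: 7 months at 3.55% → $93000 × 3.55% × 7/12 = $1925.8750
1 Aug – 30 Sep 2011: 2 months at 4.45% → $93000 × 4.45% × 2/12 = $689.7500
1 Oct – 31 Dec 2011: 3 months at 1.65% → $93000 × 1.65% × 3/12 = $383.6250
Total = $2999.2500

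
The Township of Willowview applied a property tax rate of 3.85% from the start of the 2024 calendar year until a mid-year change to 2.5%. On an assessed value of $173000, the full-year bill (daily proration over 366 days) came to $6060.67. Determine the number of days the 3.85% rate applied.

Let d = days at the first rate; then 366 − d days at the second rate.
$173000 × [3.85%·d + 2.5%·(366−d)] / 366 = $6060.67
Solving gives d = 272, so the new rate took effect on September 29, 2024.

272 days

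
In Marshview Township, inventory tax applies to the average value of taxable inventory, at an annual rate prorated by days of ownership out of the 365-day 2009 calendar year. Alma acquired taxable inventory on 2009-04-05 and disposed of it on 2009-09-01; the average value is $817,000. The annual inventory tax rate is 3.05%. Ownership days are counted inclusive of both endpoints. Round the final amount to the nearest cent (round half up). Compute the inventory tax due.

Days held (2009-04-05 to 2009-09-01): 150 out of 365
Tax = $817,000 × 3.05% × 150/365 = $10,240.4795

$10,240.48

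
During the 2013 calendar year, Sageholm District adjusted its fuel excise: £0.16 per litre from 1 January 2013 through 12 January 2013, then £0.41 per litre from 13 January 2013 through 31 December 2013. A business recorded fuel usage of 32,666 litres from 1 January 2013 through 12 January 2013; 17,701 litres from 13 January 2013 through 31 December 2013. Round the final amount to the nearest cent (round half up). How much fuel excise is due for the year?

£12483.97

1 January – 12 January 2013: 32,666 litres at £0.16/litre → £5226.56
13 January – 31 December 2013: 17,701 litres at £0.41/litre → £7257.41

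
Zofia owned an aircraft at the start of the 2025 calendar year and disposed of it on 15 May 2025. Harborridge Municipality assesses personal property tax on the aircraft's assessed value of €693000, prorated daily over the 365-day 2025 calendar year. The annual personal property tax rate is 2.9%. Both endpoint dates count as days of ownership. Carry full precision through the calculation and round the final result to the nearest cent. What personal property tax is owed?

€7433.14

Days held (1 January – 15 May 2025): 135 out of 365
Tax = €693000 × 2.9% × 135/365 = €7433.1370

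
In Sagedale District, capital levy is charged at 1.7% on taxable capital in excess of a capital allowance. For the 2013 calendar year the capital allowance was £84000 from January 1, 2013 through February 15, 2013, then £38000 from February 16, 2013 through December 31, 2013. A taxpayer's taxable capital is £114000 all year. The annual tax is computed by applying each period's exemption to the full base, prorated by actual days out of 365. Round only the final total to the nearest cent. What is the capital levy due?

January 1 – February 15, 2013: 46 days, exemption £84000 → (£114000 − £84000) × 1.7% × 46/365 = £64.2740
February 16 – December 31, 2013: 319 days, exemption £38000 → (£114000 − £38000) × 1.7% × 319/365 = £1129.1726
Total = £1193.4466

£1193.45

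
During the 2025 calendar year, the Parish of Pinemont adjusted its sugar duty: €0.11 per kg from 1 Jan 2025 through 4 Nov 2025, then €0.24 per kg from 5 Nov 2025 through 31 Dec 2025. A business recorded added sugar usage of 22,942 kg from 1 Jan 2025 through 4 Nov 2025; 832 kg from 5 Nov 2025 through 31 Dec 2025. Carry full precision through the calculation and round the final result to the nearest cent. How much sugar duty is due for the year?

1 Jan – 4 Nov 2025: 22,942 kg at €0.11/kg → €2,523.62
5 Nov – 31 Dec 2025: 832 kg at €0.24/kg → €199.68

€2,723.30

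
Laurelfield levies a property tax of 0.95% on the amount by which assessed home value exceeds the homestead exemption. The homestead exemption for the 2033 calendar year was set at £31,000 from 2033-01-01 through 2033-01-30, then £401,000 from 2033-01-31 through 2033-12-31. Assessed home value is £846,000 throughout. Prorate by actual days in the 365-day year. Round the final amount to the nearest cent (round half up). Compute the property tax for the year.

2033-01-01 to 2033-01-30: 30 days, exemption £31,000 → (£846,000 − £31,000) × 0.95% × 30/365 = £636.3699
2033-01-31 to 2033-12-31: 335 days, exemption £401,000 → (£846,000 − £401,000) × 0.95% × 335/365 = £3,880.0342
Total = £4,516.4041

£4,516.40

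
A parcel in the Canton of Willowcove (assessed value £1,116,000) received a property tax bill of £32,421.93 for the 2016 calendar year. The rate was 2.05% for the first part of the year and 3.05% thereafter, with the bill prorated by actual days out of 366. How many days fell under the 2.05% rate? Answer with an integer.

Let d = days at the first rate; then 366 − d days at the second rate.
£1,116,000 × [2.05%·d + 3.05%·(366−d)] / 366 = £32,421.93
Solving gives d = 53, so the new rate took effect on February 23, 2016.

53 days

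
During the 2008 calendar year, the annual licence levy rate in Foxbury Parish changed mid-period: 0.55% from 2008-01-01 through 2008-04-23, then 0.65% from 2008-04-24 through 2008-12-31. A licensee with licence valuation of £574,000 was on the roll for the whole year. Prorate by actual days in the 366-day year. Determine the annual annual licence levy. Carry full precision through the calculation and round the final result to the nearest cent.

£3,552.21

2008-01-01 to 2008-04-23: 114 days at 0.55% → £574,000 × 0.55% × 114/366 = £983.3279
2008-04-24 to 2008-12-31: 252 days at 0.65% → £574,000 × 0.65% × 252/366 = £2,568.8852
Total = £3,552.2131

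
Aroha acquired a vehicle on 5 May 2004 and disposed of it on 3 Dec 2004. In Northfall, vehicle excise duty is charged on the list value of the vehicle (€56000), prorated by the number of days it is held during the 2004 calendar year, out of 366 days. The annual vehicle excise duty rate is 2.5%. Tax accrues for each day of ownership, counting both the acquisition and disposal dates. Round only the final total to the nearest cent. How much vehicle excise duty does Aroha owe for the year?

€814.75

Days held (5 May – 3 Dec 2004): 213 out of 366
Tax = €56000 × 2.5% × 213/366 = €814.7541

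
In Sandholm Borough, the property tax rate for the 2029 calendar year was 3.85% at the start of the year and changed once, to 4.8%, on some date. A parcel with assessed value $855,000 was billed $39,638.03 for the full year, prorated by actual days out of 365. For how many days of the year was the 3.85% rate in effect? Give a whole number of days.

63 days

Let d = days at the first rate; then 365 − d days at the second rate.
$855,000 × [3.85%·d + 4.8%·(365−d)] / 365 = $39,638.03
Solving gives d = 63, so the new rate took effect on 5 March 2029.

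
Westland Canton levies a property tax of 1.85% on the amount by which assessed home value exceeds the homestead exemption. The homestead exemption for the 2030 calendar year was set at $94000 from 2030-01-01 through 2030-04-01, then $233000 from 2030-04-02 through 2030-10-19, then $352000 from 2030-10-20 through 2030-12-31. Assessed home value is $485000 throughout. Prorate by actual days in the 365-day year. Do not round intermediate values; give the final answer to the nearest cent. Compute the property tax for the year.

2030-01-01 to 2030-04-01: 91 days, exemption $94000 → ($485000 − $94000) × 1.85% × 91/365 = $1803.4205
2030-04-02 to 2030-10-19: 201 days, exemption $233000 → ($485000 − $233000) × 1.85% × 201/365 = $2567.2932
2030-10-20 to 2030-12-31: 73 days, exemption $352000 → ($485000 − $352000) × 1.85% × 73/365 = $492.1000
Total = $4862.8137

$4862.81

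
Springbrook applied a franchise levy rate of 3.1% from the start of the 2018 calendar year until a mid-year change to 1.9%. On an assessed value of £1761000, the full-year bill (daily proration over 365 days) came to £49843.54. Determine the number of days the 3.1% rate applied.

Let d = days at the first rate; then 365 − d days at the second rate.
£1761000 × [3.1%·d + 1.9%·(365−d)] / 365 = £49843.54
Solving gives d = 283, so the new rate took effect on 11 Oct 2018.

283 days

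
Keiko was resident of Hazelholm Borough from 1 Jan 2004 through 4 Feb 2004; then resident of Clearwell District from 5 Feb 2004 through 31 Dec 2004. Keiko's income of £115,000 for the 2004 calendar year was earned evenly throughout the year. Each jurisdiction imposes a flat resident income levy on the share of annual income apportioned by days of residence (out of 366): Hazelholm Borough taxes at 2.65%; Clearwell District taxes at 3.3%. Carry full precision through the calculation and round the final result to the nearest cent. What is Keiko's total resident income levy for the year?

Hazelholm Borough, 1 Jan – 4 Feb 2004: 35 days → £115,000 × 2.65% × 35/366 = £291.4276
Clearwell District, 5 Feb – 31 Dec 2004: 331 days → £115,000 × 3.3% × 331/366 = £3,432.0902
Total = £3,723.5178

£3,723.52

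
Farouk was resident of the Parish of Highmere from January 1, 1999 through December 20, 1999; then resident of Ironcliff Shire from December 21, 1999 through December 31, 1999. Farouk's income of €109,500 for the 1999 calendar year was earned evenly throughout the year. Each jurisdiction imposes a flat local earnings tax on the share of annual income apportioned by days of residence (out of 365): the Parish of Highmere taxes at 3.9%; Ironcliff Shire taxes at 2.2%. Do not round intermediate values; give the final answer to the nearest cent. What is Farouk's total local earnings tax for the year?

€4,214.40

The Parish of Highmere, January 1 – December 20, 1999: 354 days → €109,500 × 3.9% × 354/365 = €4,141.8000
Ironcliff Shire, December 21 – December 31, 1999: 11 days → €109,500 × 2.2% × 11/365 = €72.6000
Total = €4,214.4000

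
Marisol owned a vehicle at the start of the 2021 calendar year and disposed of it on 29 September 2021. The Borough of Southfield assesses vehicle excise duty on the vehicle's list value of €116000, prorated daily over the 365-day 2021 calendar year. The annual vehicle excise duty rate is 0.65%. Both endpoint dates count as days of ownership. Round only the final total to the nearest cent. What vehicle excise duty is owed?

Days held (1 January – 29 September 2021): 272 out of 365
Tax = €116000 × 0.65% × 272/365 = €561.8849

€561.88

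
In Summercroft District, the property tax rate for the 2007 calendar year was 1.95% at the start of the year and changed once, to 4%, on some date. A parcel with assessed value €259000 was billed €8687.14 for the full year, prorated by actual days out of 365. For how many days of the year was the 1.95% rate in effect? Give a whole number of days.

115 days

Let d = days at the first rate; then 365 − d days at the second rate.
€259000 × [1.95%·d + 4%·(365−d)] / 365 = €8687.14
Solving gives d = 115, so the new rate took effect on 26 April 2007.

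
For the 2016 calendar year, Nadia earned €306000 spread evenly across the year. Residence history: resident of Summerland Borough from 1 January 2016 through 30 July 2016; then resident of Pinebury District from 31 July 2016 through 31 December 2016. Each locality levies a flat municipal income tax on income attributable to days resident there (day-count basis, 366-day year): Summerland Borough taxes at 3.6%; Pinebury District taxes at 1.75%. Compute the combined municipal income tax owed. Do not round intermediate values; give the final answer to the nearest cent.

Summerland Borough, 1 January – 30 July 2016: 212 days → €306000 × 3.6% × 212/366 = €6380.8525
Pinebury District, 31 July – 31 December 2016: 154 days → €306000 × 1.75% × 154/366 = €2253.1967
Total = €8634.0492

€8634.05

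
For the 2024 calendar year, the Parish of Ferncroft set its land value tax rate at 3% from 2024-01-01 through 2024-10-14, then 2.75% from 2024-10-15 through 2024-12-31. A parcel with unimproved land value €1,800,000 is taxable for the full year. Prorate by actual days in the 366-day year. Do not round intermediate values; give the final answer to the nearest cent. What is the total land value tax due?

2024-01-01 to 2024-10-14: 288 days at 3% → €1,800,000 × 3% × 288/366 = €42,491.8033
2024-10-15 to 2024-12-31: 78 days at 2.75% → €1,800,000 × 2.75% × 78/366 = €10,549.1803
Total = €53,040.9836

€53,040.98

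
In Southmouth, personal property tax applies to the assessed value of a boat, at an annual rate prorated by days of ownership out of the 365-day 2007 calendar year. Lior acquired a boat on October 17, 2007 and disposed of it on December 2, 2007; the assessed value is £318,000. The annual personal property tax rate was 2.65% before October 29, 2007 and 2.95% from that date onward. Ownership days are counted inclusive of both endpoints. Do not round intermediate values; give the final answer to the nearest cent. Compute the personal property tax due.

£1,176.60

October 17 – October 28, 2007: 12 days at 2.65% → £318,000 × 2.65% × 12/365 = £277.0521
October 29 – December 2, 2007: 35 days at 2.95% → £318,000 × 2.95% × 35/365 = £899.5479
Total = £1,176.6000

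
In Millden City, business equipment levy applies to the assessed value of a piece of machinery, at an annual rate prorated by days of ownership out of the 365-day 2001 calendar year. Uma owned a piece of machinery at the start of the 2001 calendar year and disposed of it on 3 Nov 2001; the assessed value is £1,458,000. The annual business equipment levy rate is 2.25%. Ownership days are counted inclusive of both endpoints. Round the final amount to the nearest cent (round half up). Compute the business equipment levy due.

Days held (1 Jan – 3 Nov 2001): 307 out of 365
Tax = £1,458,000 × 2.25% × 307/365 = £27,592.1507

£27,592.15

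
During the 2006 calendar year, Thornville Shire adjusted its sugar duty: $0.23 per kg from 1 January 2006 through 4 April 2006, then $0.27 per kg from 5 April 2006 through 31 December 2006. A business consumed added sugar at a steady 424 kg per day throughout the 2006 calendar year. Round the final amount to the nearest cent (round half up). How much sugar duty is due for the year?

$40190.96

1 January – 4 April 2006: 94 days × 424 kg/day = 39,856 kg at $0.23/kg → $9166.88
5 April – 31 December 2006: 271 days × 424 kg/day = 114,904 kg at $0.27/kg → $31024.08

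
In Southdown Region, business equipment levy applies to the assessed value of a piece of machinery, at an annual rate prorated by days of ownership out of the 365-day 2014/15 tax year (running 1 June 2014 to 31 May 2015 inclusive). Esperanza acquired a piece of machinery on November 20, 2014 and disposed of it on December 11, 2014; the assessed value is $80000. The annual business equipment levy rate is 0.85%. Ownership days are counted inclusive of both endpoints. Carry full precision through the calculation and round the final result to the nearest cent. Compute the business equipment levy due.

Days held (November 20 – December 11, 2014): 22 out of 365
Tax = $80000 × 0.85% × 22/365 = $40.9863

$40.99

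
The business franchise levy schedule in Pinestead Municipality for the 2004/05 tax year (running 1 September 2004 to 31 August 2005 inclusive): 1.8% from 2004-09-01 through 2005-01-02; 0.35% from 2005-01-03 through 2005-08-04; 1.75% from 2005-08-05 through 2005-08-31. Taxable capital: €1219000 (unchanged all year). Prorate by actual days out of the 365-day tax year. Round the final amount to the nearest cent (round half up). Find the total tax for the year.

2004-09-01 to 2005-01-02: 124 days at 1.8% → €1219000 × 1.8% × 124/365 = €7454.2685
2005-01-03 to 2005-08-04: 214 days at 0.35% → €1219000 × 0.35% × 214/365 = €2501.4548
2005-08-05 to 2005-08-31: 27 days at 1.75% → €1219000 × 1.75% × 27/365 = €1578.0205
Total = €11533.7438

€11533.74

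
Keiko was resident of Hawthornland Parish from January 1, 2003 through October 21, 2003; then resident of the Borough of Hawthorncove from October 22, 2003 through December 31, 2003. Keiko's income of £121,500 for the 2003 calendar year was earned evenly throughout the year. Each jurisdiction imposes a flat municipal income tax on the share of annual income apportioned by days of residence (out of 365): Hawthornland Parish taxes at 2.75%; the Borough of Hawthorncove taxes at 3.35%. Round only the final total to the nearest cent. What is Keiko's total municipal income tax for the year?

£3,483.06

Hawthornland Parish, January 1 – October 21, 2003: 294 days → £121,500 × 2.75% × 294/365 = £2,691.3082
The Borough of Hawthorncove, October 22 – December 31, 2003: 71 days → £121,500 × 3.35% × 71/365 = £791.7473
Total = £3,483.0555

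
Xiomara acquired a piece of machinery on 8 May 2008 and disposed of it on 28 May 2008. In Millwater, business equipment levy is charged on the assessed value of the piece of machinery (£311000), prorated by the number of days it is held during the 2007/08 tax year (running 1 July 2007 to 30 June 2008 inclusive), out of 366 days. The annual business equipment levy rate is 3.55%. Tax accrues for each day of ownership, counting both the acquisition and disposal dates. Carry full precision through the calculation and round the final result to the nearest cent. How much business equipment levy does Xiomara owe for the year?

Days held (8 May – 28 May 2008): 21 out of 366
Tax = £311000 × 3.55% × 21/366 = £633.4713

£633.47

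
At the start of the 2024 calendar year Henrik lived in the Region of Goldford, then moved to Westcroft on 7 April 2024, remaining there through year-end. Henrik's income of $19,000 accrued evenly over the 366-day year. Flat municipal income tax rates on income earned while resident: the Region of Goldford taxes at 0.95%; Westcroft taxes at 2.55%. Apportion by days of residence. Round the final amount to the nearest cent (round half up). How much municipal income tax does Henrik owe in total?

The Region of Goldford, 1 January – 6 April 2024: 97 days → $19,000 × 0.95% × 97/366 = $47.8374
Westcroft, 7 April – 31 December 2024: 269 days → $19,000 × 2.55% × 269/366 = $356.0943
Total = $403.9317

$403.93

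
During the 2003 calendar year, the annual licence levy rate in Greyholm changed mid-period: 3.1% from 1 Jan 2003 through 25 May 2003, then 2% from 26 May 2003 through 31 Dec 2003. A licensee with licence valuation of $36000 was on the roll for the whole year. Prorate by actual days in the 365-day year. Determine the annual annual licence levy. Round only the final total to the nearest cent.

$877.32

1 Jan – 25 May 2003: 145 days at 3.1% → $36000 × 3.1% × 145/365 = $443.3425
26 May – 31 Dec 2003: 220 days at 2% → $36000 × 2% × 220/365 = $433.9726
Total = $877.3151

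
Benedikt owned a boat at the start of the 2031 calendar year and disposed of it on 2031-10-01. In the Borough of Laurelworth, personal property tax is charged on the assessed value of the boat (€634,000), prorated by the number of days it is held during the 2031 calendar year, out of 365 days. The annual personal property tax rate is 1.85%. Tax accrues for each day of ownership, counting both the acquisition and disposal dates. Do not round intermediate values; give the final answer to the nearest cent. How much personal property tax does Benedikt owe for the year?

Days held (2031-01-01 to 2031-10-01): 274 out of 365
Tax = €634,000 × 1.85% × 274/365 = €8,804.7836

€8,804.78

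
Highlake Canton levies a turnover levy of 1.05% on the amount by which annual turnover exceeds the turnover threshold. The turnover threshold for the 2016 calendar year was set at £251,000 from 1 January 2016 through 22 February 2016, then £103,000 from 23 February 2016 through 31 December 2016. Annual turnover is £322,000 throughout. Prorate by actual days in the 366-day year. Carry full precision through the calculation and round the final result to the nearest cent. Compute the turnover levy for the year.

1 January – 22 February 2016: 53 days, exemption £251,000 → (£322,000 − £251,000) × 1.05% × 53/366 = £107.9549
23 February – 31 December 2016: 313 days, exemption £103,000 → (£322,000 − £103,000) × 1.05% × 313/366 = £1,966.5123
Total = £2,074.4672

£2,074.47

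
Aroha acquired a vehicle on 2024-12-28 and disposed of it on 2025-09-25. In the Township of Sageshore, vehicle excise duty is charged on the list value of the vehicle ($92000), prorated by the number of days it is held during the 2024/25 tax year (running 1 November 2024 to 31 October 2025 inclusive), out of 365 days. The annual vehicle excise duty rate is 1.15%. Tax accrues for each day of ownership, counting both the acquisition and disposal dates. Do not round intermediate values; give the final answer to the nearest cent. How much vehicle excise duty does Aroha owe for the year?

$788.43

Days held (2024-12-28 to 2025-09-25): 272 out of 365
Tax = $92000 × 1.15% × 272/365 = $788.4274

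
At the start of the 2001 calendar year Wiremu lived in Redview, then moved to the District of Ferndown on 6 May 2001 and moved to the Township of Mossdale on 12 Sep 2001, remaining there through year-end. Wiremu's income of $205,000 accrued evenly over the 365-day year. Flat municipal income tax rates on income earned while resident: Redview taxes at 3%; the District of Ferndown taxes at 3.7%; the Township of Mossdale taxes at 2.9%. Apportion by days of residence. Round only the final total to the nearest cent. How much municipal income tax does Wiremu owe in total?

$6,594.82

Redview, 1 Jan – 5 May 2001: 125 days → $205,000 × 3% × 125/365 = $2,106.1644
The District of Ferndown, 6 May – 11 Sep 2001: 129 days → $205,000 × 3.7% × 129/365 = $2,680.7260
The Township of Mossdale, 12 Sep – 31 Dec 2001: 111 days → $205,000 × 2.9% × 111/365 = $1,807.9315
Total = $6,594.8219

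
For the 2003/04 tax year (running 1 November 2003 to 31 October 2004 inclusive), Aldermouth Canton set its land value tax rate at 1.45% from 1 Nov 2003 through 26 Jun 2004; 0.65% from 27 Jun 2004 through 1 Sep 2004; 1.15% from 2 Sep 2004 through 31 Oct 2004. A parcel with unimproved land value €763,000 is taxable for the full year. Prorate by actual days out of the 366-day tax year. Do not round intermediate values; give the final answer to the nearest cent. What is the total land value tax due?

€9,570.86

1 Nov 2003 – 26 Jun 2004: 239 days at 1.45% → €763,000 × 1.45% × 239/366 = €7,224.5260
27 Jun – 1 Sep 2004: 67 days at 0.65% → €763,000 × 0.65% × 67/366 = €907.8866
2 Sep – 31 Oct 2004: 60 days at 1.15% → €763,000 × 1.15% × 60/366 = €1,438.4426
Total = €9,570.8552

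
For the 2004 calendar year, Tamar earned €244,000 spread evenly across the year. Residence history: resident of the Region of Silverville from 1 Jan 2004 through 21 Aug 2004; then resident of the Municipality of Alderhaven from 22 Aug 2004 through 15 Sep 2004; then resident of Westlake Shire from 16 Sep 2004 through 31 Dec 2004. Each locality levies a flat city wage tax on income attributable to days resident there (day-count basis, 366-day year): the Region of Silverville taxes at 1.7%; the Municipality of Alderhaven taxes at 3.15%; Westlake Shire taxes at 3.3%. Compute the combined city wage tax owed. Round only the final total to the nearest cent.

€5,531.00

The Region of Silverville, 1 Jan – 21 Aug 2004: 234 days → €244,000 × 1.7% × 234/366 = €2,652.0000
The Municipality of Alderhaven, 22 Aug – 15 Sep 2004: 25 days → €244,000 × 3.15% × 25/366 = €525.0000
Westlake Shire, 16 Sep – 31 Dec 2004: 107 days → €244,000 × 3.3% × 107/366 = €2,354.0000
Total = €5,531.0000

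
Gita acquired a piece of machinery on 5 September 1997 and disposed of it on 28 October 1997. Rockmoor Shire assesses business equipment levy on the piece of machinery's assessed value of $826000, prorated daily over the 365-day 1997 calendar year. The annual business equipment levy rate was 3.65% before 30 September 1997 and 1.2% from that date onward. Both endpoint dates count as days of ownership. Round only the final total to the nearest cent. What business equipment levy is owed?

$2852.53

5 September – 29 September 1997: 25 days at 3.65% → $826000 × 3.65% × 25/365 = $2065.0000
30 September – 28 October 1997: 29 days at 1.2% → $826000 × 1.2% × 29/365 = $787.5288
Total = $2852.5288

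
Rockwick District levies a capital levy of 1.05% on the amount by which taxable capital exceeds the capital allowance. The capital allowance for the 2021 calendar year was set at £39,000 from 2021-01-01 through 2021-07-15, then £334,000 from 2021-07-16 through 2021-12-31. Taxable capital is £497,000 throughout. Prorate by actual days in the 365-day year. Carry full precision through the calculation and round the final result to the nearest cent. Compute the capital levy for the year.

£3,374.82

2021-01-01 to 2021-07-15: 196 days, exemption £39,000 → (£497,000 − £39,000) × 1.05% × 196/365 = £2,582.3671
2021-07-16 to 2021-12-31: 169 days, exemption £334,000 → (£497,000 − £334,000) × 1.05% × 169/365 = £792.4479
Total = £3,374.8151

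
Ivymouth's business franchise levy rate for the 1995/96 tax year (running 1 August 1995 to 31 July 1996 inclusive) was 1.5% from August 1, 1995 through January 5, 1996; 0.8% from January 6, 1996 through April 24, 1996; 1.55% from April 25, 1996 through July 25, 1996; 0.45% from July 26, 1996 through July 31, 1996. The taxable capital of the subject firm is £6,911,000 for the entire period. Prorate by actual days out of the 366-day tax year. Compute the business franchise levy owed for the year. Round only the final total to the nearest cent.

August 1, 1995 – January 5, 1996: 158 days at 1.5% → £6,911,000 × 1.5% × 158/366 = £44,751.5574
January 6 – April 24, 1996: 110 days at 0.8% → £6,911,000 × 0.8% × 110/366 = £16,616.6120
April 25 – July 25, 1996: 92 days at 1.55% → £6,911,000 × 1.55% × 92/366 = £26,926.4645
July 26 – July 31, 1996: 6 days at 0.45% → £6,911,000 × 0.45% × 6/366 = £509.8279
Total = £88,804.4617

£88,804.46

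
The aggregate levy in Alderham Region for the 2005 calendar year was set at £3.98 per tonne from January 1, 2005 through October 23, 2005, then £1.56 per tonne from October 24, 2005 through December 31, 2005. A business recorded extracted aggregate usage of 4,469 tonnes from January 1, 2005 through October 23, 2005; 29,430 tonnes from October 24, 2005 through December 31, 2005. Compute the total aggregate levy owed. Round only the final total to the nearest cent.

£63,697.42

January 1 – October 23, 2005: 4,469 tonnes at £3.98/tonne → £17,786.62
October 24 – December 31, 2005: 29,430 tonnes at £1.56/tonne → £45,910.80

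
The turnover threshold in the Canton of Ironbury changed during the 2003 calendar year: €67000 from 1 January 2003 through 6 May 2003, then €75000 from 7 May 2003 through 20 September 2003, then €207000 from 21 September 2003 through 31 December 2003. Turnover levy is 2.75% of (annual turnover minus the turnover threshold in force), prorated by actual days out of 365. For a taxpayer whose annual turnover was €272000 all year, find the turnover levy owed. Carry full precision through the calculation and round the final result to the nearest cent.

€4479.03

1 January – 6 May 2003: 126 days, exemption €67000 → (€272000 − €67000) × 2.75% × 126/365 = €1946.0959
7 May – 20 September 2003: 137 days, exemption €75000 → (€272000 − €75000) × 2.75% × 137/365 = €2033.4178
21 September – 31 December 2003: 102 days, exemption €207000 → (€272000 − €207000) × 2.75% × 102/365 = €499.5205
Total = €4479.0342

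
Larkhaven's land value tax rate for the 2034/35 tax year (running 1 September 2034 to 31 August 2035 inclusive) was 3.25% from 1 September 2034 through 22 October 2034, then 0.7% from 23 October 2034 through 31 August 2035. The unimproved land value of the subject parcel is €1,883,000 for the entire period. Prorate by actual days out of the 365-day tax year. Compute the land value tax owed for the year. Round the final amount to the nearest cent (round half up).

€20,021.71

1 September – 22 October 2034: 52 days at 3.25% → €1,883,000 × 3.25% × 52/365 = €8,718.5479
23 October 2034 – 31 August 2035: 313 days at 0.7% → €1,883,000 × 0.7% × 313/365 = €11,303.1589
Total = €20,021.7068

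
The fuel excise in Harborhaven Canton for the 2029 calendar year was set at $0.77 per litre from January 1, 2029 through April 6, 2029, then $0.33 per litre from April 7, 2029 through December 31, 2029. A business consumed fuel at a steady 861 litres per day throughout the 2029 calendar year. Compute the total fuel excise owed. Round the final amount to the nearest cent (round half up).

$140076.09

January 1 – April 6, 2029: 96 days × 861 litres/day = 82,656 litres at $0.77/litre → $63645.12
April 7 – December 31, 2029: 269 days × 861 litres/day = 231,609 litres at $0.33/litre → $76430.97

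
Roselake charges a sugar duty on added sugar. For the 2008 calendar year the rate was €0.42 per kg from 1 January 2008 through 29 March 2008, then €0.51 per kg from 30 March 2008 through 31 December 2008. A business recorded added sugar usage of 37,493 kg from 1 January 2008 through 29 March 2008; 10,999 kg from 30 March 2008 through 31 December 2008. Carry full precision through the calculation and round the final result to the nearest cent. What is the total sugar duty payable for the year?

€21,356.55

1 January – 29 March 2008: 37,493 kg at €0.42/kg → €15,747.06
30 March – 31 December 2008: 10,999 kg at €0.51/kg → €5,609.49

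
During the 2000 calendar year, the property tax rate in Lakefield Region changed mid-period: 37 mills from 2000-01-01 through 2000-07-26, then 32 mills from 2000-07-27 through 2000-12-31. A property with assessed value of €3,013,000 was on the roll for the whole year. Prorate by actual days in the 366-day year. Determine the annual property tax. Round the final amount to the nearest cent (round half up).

€104,977.53

2000-01-01 to 2000-07-26: 208 days at 37 mills → €3,013,000 × 3.7% × 208/366 = €63,355.3224
2000-07-27 to 2000-12-31: 158 days at 32 mills → €3,013,000 × 3.2% × 158/366 = €41,622.2077
Total = €104,977.5301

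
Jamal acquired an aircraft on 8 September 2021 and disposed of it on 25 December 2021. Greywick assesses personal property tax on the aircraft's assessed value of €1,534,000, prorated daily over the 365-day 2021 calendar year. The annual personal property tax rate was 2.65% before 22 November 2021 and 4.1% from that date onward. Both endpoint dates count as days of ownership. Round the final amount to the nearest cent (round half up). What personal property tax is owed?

€14,211.56

8 September – 21 November 2021: 75 days at 2.65% → €1,534,000 × 2.65% × 75/365 = €8,352.9452
22 November – 25 December 2021: 34 days at 4.1% → €1,534,000 × 4.1% × 34/365 = €5,858.6192
Total = €14,211.5644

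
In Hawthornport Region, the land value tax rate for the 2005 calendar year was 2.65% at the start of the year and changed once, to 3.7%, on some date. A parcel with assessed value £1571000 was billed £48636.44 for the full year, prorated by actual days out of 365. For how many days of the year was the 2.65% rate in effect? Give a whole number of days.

210 days

Let d = days at the first rate; then 365 − d days at the second rate.
£1571000 × [2.65%·d + 3.7%·(365−d)] / 365 = £48636.44
Solving gives d = 210, so the new rate took effect on July 30, 2005.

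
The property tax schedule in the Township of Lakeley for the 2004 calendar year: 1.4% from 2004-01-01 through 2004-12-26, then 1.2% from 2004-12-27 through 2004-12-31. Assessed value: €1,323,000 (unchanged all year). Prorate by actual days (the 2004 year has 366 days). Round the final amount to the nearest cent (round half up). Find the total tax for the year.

€18,485.85

2004-01-01 to 2004-12-26: 361 days at 1.4% → €1,323,000 × 1.4% × 361/366 = €18,268.9672
2004-12-27 to 2004-12-31: 5 days at 1.2% → €1,323,000 × 1.2% × 5/366 = €216.8852
Total = €18,485.8525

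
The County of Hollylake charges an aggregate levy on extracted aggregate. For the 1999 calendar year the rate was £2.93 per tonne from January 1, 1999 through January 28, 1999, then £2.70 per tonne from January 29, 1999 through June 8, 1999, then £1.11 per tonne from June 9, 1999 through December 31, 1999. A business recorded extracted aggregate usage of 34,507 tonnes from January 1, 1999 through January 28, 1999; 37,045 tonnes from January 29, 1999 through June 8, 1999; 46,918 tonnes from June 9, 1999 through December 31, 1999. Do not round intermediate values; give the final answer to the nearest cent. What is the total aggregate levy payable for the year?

January 1 – January 28, 1999: 34,507 tonnes at £2.93/tonne → £101,105.51
January 29 – June 8, 1999: 37,045 tonnes at £2.70/tonne → £100,021.50
June 9 – December 31, 1999: 46,918 tonnes at £1.11/tonne → £52,078.98

£253,205.99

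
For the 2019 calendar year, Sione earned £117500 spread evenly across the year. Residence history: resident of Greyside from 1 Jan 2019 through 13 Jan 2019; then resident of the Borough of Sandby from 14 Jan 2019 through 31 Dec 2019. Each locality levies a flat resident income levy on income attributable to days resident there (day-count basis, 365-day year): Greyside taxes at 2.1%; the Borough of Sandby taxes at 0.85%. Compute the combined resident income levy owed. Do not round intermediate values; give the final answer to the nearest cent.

Greyside, 1 Jan – 13 Jan 2019: 13 days → £117500 × 2.1% × 13/365 = £87.8836
The Borough of Sandby, 14 Jan – 31 Dec 2019: 352 days → £117500 × 0.85% × 352/365 = £963.1781
Total = £1051.0616

£1051.06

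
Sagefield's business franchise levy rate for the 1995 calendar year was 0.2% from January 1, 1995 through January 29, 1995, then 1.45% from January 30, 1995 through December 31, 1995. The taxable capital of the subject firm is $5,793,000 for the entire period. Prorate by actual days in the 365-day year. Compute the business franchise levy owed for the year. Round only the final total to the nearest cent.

January 1 – January 29, 1995: 29 days at 0.2% → $5,793,000 × 0.2% × 29/365 = $920.5315
January 30 – December 31, 1995: 336 days at 1.45% → $5,793,000 × 1.45% × 336/365 = $77,324.6466
Total = $78,245.1781

$78,245.18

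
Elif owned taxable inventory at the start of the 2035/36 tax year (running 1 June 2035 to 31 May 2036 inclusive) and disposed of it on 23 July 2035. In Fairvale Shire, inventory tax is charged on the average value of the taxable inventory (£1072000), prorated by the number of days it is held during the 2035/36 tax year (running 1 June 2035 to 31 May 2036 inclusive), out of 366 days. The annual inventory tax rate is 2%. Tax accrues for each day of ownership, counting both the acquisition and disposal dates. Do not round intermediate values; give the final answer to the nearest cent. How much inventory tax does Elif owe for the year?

Days held (1 June – 23 July 2035): 53 out of 366
Tax = £1072000 × 2% × 53/366 = £3104.6995

£3104.70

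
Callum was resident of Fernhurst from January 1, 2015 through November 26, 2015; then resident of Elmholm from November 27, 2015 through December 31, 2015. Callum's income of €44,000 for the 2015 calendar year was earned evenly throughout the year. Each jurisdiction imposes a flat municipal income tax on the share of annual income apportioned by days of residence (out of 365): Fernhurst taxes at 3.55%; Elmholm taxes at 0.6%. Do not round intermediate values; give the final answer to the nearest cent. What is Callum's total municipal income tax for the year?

Fernhurst, January 1 – November 26, 2015: 330 days → €44,000 × 3.55% × 330/365 = €1,412.2192
Elmholm, November 27 – December 31, 2015: 35 days → €44,000 × 0.6% × 35/365 = €25.3151
Total = €1,437.5342

€1,437.53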